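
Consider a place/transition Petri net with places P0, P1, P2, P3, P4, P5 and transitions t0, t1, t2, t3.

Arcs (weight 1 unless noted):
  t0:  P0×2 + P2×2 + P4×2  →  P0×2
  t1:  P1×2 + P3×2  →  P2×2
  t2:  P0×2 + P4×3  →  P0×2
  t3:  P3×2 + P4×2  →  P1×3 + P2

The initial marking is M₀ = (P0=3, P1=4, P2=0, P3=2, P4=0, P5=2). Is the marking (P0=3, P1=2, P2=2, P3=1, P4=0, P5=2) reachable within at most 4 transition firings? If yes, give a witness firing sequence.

NO — not reachable within 4 firings

depth 0: 1 marking
depth 1: 2 markings reached so far
depth 2: 2 markings reached so far
(frontier empty at depth 2; search complete)
target is not among the 2 markings reachable within 4 steps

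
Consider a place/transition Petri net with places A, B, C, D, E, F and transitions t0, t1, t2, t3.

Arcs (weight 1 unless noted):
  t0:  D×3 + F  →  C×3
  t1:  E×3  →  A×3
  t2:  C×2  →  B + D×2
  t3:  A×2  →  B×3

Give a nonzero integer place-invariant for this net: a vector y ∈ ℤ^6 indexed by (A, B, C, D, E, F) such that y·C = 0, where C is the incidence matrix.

y = (A:0, B:0, C:1, D:1, E:0, F:0)

Incidence matrix C (rows=places, cols=transitions):
       t0   t1   t2   t3
    A   0    3    0   -2
    B   0    0    1    3
    C   3    0   -2    0
    D  -3    0    2    0
    E   0   -3    0    0
    F  -1    0    0    0

Candidate y = [0, 0, 1, 1, 0, 0]; check y·C column-wise:
  col t0: 1·3 + 1·-3 + 0·-1 = 0
  col t1: 0·3 + 1·0 + 1·0 + 0·-3 = 0
  col t2: 0·1 + 1·-2 + 1·2 = 0
  col t3: 0·-2 + 0·3 + 1·0 + 1·0 = 0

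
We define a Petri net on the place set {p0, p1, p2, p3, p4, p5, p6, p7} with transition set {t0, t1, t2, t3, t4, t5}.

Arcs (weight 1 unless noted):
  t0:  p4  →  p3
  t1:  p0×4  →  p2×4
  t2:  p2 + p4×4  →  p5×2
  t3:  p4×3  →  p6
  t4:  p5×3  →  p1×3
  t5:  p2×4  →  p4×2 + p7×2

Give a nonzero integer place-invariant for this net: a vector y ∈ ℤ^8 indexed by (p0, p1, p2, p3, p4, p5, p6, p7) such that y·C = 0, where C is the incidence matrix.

Incidence matrix C (rows=places, cols=transitions):
       t0   t1   t2   t3   t4   t5
   p0   0   -4    0    0    0    0
   p1   0    0    0    0    3    0
   p2   0    4   -1    0    0   -4
   p3   1    0    0    0    0    0
   p4  -1    0   -4   -3    0    2
   p5   0    0    2    0   -3    0
   p6   0    0    0    1    0    0
   p7   0    0    0    0    0    2

Candidate y = [2, 9, 2, 4, 4, 9, 12, 0]; check y·C column-wise:
  col t0: 2·0 + 9·0 + 2·0 + 4·1 + 4·-1 + 9·0 + 12·0 = 0
  col t1: 2·-4 + 9·0 + 2·4 + 4·0 + 4·0 + 9·0 + 12·0 = 0
  col t2: 2·0 + 9·0 + 2·-1 + 4·0 + 4·-4 + 9·2 + 12·0 = 0
  col t3: 2·0 + 9·0 + 2·0 + 4·0 + 4·-3 + 9·0 + 12·1 = 0
  col t4: 2·0 + 9·3 + 2·0 + 4·0 + 4·0 + 9·-3 + 12·0 = 0
  col t5: 2·0 + 9·0 + 2·-4 + 4·0 + 4·2 + 9·0 + 12·0 + 0·2 = 0

y = (p0:2, p1:9, p2:2, p3:4, p4:4, p5:9, p6:12, p7:0)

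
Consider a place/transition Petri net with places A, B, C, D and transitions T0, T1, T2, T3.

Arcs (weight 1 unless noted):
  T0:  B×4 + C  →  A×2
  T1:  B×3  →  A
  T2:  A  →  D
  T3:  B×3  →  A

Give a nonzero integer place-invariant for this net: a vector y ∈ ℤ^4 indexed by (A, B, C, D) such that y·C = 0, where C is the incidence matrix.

Incidence matrix C (rows=places, cols=transitions):
       T0   T1   T2   T3
    A   2    1   -1    1
    B  -4   -3    0   -3
    C  -1    0    0    0
    D   0    0    1    0

Candidate y = [3, 1, 2, 3]; check y·C column-wise:
  col T0: 3·2 + 1·-4 + 2·-1 + 3·0 = 0
  col T1: 3·1 + 1·-3 + 2·0 + 3·0 = 0
  col T2: 3·-1 + 1·0 + 2·0 + 3·1 = 0
  col T3: 3·1 + 1·-3 + 2·0 + 3·0 = 0

y = (A:3, B:1, C:2, D:3)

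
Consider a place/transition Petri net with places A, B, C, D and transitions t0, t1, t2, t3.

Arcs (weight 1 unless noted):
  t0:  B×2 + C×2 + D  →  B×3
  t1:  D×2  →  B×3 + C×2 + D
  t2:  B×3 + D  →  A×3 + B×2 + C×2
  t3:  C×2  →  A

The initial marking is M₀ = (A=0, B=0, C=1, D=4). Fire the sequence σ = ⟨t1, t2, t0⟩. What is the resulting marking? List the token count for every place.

step 1: fire t1:  (A=0, B=0, C=1, D=4) → (A=0, B=3, C=3, D=3)
step 2: fire t2:  (A=0, B=3, C=3, D=3) → (A=3, B=2, C=5, D=2)
step 3: fire t0:  (A=3, B=2, C=5, D=2) → (A=3, B=3, C=3, D=1)

(A=3, B=3, C=3, D=1)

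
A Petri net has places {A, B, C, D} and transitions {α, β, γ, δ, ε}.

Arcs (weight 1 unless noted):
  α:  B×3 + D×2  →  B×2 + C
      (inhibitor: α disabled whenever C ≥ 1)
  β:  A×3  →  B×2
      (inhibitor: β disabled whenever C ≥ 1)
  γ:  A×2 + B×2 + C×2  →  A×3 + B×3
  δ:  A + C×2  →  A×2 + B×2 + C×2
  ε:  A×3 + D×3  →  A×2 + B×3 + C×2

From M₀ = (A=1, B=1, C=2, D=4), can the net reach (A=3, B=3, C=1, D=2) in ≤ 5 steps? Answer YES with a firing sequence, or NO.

step 1: fire δ:  (A=1, B=1, C=2, D=4) → (A=2, B=3, C=2, D=4)
step 2: fire γ:  (A=2, B=3, C=2, D=4) → (A=3, B=4, C=0, D=4)
step 3: fire α:  (A=3, B=4, C=0, D=4) → (A=3, B=3, C=1, D=2)

YES — reachable via ⟨δ, γ, α⟩ (3 firings)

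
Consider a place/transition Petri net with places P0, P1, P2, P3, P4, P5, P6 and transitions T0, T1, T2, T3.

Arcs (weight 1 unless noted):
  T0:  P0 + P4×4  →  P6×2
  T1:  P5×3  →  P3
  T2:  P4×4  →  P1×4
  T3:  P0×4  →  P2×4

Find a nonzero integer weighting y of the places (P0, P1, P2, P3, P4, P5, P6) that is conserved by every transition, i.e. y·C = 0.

y = (P0:4, P1:-1, P2:4, P3:0, P4:-1, P5:0, P6:0)

Incidence matrix C (rows=places, cols=transitions):
       T0   T1   T2   T3
   P0  -1    0    0   -4
   P1   0    0    4    0
   P2   0    0    0    4
   P3   0    1    0    0
   P4  -4    0   -4    0
   P5   0   -3    0    0
   P6   2    0    0    0

Candidate y = [4, -1, 4, 0, -1, 0, 0]; check y·C column-wise:
  col T0: 4·-1 + -1·0 + 4·0 + -1·-4 + 0·2 = 0
  col T1: 4·0 + -1·0 + 4·0 + 0·1 + -1·0 + 0·-3 = 0
  col T2: 4·0 + -1·4 + 4·0 + -1·-4 = 0
  col T3: 4·-4 + -1·0 + 4·4 + -1·0 = 0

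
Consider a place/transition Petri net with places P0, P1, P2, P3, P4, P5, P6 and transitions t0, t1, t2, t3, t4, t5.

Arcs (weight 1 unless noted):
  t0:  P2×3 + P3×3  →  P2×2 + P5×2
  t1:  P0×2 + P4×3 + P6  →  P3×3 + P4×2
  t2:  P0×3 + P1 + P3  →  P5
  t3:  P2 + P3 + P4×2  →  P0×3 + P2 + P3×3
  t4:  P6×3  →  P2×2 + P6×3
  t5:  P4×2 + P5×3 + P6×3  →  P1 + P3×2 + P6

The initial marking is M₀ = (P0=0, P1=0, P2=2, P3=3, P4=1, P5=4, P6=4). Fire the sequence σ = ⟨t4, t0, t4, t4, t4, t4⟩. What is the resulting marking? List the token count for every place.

(P0=0, P1=0, P2=11, P3=0, P4=1, P5=6, P6=4)

step 1: fire t4:  (P0=0, P1=0, P2=2, P3=3, P4=1, P5=4, P6=4) → (P0=0, P1=0, P2=4, P3=3, P4=1, P5=4, P6=4)
step 2: fire t0:  (P0=0, P1=0, P2=4, P3=3, P4=1, P5=4, P6=4) → (P0=0, P1=0, P2=3, P3=0, P4=1, P5=6, P6=4)
step 3: fire t4:  (P0=0, P1=0, P2=3, P3=0, P4=1, P5=6, P6=4) → (P0=0, P1=0, P2=5, P3=0, P4=1, P5=6, P6=4)
step 4: fire t4:  (P0=0, P1=0, P2=5, P3=0, P4=1, P5=6, P6=4) → (P0=0, P1=0, P2=7, P3=0, P4=1, P5=6, P6=4)
step 5: fire t4:  (P0=0, P1=0, P2=7, P3=0, P4=1, P5=6, P6=4) → (P0=0, P1=0, P2=9, P3=0, P4=1, P5=6, P6=4)
step 6: fire t4:  (P0=0, P1=0, P2=9, P3=0, P4=1, P5=6, P6=4) → (P0=0, P1=0, P2=11, P3=0, P4=1, P5=6, P6=4)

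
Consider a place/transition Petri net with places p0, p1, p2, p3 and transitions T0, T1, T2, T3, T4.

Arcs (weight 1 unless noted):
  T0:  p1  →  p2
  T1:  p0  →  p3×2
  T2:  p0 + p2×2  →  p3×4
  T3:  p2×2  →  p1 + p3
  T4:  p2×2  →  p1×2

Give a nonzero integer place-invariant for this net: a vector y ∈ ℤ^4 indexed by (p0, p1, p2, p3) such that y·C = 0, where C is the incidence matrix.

Incidence matrix C (rows=places, cols=transitions):
       T0   T1   T2   T3   T4
   p0   0   -1   -1    0    0
   p1  -1    0    0    1    2
   p2   1    0   -2   -2   -2
   p3   0    2    4    1    0

Candidate y = [2, 1, 1, 1]; check y·C column-wise:
  col T0: 2·0 + 1·-1 + 1·1 + 1·0 = 0
  col T1: 2·-1 + 1·0 + 1·0 + 1·2 = 0
  col T2: 2·-1 + 1·0 + 1·-2 + 1·4 = 0
  col T3: 2·0 + 1·1 + 1·-2 + 1·1 = 0
  col T4: 2·0 + 1·2 + 1·-2 + 1·0 = 0

y = (p0:2, p1:1, p2:1, p3:1)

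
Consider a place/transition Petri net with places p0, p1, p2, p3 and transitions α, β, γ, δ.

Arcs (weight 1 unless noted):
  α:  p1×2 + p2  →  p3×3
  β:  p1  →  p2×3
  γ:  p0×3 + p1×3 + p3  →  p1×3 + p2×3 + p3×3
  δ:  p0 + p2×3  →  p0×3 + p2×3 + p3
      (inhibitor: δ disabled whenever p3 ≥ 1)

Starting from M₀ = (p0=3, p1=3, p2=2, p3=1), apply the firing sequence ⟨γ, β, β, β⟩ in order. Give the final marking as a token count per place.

step 1: fire γ:  (p0=3, p1=3, p2=2, p3=1) → (p0=0, p1=3, p2=5, p3=3)
step 2: fire β:  (p0=0, p1=3, p2=5, p3=3) → (p0=0, p1=2, p2=8, p3=3)
step 3: fire β:  (p0=0, p1=2, p2=8, p3=3) → (p0=0, p1=1, p2=11, p3=3)
step 4: fire β:  (p0=0, p1=1, p2=11, p3=3) → (p0=0, p1=0, p2=14, p3=3)

(p0=0, p1=0, p2=14, p3=3)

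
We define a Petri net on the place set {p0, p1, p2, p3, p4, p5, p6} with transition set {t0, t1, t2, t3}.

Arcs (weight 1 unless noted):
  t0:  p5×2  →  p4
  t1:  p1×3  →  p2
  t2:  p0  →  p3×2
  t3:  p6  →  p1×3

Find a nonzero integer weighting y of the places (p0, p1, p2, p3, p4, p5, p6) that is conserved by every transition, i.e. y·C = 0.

Incidence matrix C (rows=places, cols=transitions):
       t0   t1   t2   t3
   p0   0    0   -1    0
   p1   0   -3    0    3
   p2   0    1    0    0
   p3   0    0    2    0
   p4   1    0    0    0
   p5  -2    0    0    0
   p6   0    0    0   -1

Candidate y = [2, 0, 0, 1, 0, 0, 0]; check y·C column-wise:
  col t0: 2·0 + 1·0 + 0·1 + 0·-2 = 0
  col t1: 2·0 + 0·-3 + 0·1 + 1·0 = 0
  col t2: 2·-1 + 1·2 = 0
  col t3: 2·0 + 0·3 + 1·0 + 0·-1 = 0

y = (p0:2, p1:0, p2:0, p3:1, p4:0, p5:0, p6:0)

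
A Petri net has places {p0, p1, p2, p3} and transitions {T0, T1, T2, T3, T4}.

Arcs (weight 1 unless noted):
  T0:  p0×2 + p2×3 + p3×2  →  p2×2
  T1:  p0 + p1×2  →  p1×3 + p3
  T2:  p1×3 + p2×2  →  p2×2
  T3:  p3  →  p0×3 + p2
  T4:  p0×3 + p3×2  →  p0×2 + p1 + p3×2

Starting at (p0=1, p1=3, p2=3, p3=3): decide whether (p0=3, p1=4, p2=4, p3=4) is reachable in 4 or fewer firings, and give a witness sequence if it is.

NO — not reachable within 4 firings

depth 0: 1 marking
depth 1: 4 markings reached so far
depth 2: 10 markings reached so far
depth 3: 22 markings reached so far
depth 4: 42 markings reached so far
target is not among the 42 markings reachable within 4 steps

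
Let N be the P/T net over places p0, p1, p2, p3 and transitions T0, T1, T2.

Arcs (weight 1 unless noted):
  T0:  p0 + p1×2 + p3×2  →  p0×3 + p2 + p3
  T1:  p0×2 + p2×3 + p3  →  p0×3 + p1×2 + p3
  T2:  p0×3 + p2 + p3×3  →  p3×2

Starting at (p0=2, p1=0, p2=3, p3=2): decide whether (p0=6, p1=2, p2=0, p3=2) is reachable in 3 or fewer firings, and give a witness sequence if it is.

NO — not reachable within 3 firings

depth 0: 1 marking
depth 1: 2 markings reached so far
depth 2: 3 markings reached so far
depth 3: 3 markings reached so far
(frontier empty at depth 3; search complete)
target is not among the 3 markings reachable within 3 steps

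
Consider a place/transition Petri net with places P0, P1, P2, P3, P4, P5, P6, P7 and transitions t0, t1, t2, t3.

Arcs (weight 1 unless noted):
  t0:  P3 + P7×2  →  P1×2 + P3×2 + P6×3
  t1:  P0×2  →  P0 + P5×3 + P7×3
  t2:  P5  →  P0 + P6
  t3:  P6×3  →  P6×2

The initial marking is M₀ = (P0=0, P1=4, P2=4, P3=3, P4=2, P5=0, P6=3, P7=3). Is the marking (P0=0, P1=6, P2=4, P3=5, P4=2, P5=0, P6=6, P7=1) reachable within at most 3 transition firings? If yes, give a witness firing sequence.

NO — not reachable within 3 firings

depth 0: 1 marking
depth 1: 3 markings reached so far
depth 2: 4 markings reached so far
depth 3: 5 markings reached so far
target is not among the 5 markings reachable within 3 steps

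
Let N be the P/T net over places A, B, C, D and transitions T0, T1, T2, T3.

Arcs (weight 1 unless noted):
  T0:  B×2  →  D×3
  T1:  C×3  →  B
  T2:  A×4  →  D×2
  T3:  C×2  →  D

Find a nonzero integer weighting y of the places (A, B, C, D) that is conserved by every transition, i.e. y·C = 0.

Incidence matrix C (rows=places, cols=transitions):
       T0   T1   T2   T3
    A   0    0   -4    0
    B  -2    1    0    0
    C   0   -3    0   -2
    D   3    0    2    1

Candidate y = [1, 3, 1, 2]; check y·C column-wise:
  col T0: 1·0 + 3·-2 + 1·0 + 2·3 = 0
  col T1: 1·0 + 3·1 + 1·-3 + 2·0 = 0
  col T2: 1·-4 + 3·0 + 1·0 + 2·2 = 0
  col T3: 1·0 + 3·0 + 1·-2 + 2·1 = 0

y = (A:1, B:3, C:1, D:2)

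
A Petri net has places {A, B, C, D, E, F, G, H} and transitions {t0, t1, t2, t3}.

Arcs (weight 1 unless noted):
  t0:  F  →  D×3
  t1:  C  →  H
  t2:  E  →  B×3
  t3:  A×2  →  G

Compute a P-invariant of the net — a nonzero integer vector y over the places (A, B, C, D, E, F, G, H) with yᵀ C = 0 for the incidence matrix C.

y = (A:0, B:1, C:0, D:0, E:3, F:0, G:0, H:0)

Incidence matrix C (rows=places, cols=transitions):
       t0   t1   t2   t3
    A   0    0    0   -2
    B   0    0    3    0
    C   0   -1    0    0
    D   3    0    0    0
    E   0    0   -1    0
    F  -1    0    0    0
    G   0    0    0    1
    H   0    1    0    0

Candidate y = [0, 1, 0, 0, 3, 0, 0, 0]; check y·C column-wise:
  col t0: 1·0 + 0·3 + 3·0 + 0·-1 = 0
  col t1: 1·0 + 0·-1 + 3·0 + 0·1 = 0
  col t2: 1·3 + 3·-1 = 0
  col t3: 0·-2 + 1·0 + 3·0 + 0·1 = 0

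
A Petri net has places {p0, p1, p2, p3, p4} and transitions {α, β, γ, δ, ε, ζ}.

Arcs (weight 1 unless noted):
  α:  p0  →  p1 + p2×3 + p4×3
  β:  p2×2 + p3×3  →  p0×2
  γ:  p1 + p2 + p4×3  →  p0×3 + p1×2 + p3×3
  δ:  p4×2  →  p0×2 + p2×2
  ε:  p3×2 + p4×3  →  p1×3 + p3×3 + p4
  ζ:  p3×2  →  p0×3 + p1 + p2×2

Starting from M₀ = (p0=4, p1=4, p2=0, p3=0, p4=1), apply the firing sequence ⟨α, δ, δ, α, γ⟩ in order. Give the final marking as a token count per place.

step 1: fire α:  (p0=4, p1=4, p2=0, p3=0, p4=1) → (p0=3, p1=5, p2=3, p3=0, p4=4)
step 2: fire δ:  (p0=3, p1=5, p2=3, p3=0, p4=4) → (p0=5, p1=5, p2=5, p3=0, p4=2)
step 3: fire δ:  (p0=5, p1=5, p2=5, p3=0, p4=2) → (p0=7, p1=5, p2=7, p3=0, p4=0)
step 4: fire α:  (p0=7, p1=5, p2=7, p3=0, p4=0) → (p0=6, p1=6, p2=10, p3=0, p4=3)
step 5: fire γ:  (p0=6, p1=6, p2=10, p3=0, p4=3) → (p0=9, p1=7, p2=9, p3=3, p4=0)

(p0=9, p1=7, p2=9, p3=3, p4=0)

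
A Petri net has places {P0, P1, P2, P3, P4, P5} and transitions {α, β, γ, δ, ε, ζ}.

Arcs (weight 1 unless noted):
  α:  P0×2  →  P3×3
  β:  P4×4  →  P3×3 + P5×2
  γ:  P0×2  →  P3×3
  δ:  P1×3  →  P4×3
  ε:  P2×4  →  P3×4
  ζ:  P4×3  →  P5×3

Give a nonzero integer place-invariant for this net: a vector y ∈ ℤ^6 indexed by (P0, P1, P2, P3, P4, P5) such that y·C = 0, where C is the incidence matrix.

y = (P0:3, P1:3, P2:2, P3:2, P4:3, P5:3)

Incidence matrix C (rows=places, cols=transitions):
        α    β    γ    δ    ε    ζ
   P0  -2    0   -2    0    0    0
   P1   0    0    0   -3    0    0
   P2   0    0    0    0   -4    0
   P3   3    3    3    0    4    0
   P4   0   -4    0    3    0   -3
   P5   0    2    0    0    0    3

Candidate y = [3, 3, 2, 2, 3, 3]; check y·C column-wise:
  col α: 3·-2 + 3·0 + 2·0 + 2·3 + 3·0 + 3·0 = 0
  col β: 3·0 + 3·0 + 2·0 + 2·3 + 3·-4 + 3·2 = 0
  col γ: 3·-2 + 3·0 + 2·0 + 2·3 + 3·0 + 3·0 = 0
  col δ: 3·0 + 3·-3 + 2·0 + 2·0 + 3·3 + 3·0 = 0
  col ε: 3·0 + 3·0 + 2·-4 + 2·4 + 3·0 + 3·0 = 0
  col ζ: 3·0 + 3·0 + 2·0 + 2·0 + 3·-3 + 3·3 = 0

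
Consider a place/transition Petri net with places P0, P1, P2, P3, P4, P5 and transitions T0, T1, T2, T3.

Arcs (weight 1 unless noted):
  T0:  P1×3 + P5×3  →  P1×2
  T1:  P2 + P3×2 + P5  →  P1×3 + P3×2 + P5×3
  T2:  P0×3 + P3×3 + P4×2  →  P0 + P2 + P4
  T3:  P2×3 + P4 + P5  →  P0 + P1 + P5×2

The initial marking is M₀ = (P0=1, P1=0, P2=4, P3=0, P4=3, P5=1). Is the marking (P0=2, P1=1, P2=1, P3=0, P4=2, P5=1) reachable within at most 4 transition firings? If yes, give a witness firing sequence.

NO — not reachable within 4 firings

depth 0: 1 marking
depth 1: 2 markings reached so far
depth 2: 2 markings reached so far
(frontier empty at depth 2; search complete)
target is not among the 2 markings reachable within 4 steps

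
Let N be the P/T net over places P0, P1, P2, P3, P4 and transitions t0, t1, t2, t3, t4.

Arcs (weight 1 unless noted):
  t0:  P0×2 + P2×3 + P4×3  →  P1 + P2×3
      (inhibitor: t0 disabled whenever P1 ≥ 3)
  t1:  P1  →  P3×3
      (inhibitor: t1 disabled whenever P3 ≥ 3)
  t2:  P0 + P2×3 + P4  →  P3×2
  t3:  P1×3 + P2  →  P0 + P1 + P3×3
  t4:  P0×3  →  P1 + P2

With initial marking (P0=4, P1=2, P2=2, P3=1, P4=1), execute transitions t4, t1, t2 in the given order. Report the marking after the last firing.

(P0=0, P1=2, P2=0, P3=6, P4=0)

step 1: fire t4:  (P0=4, P1=2, P2=2, P3=1, P4=1) → (P0=1, P1=3, P2=3, P3=1, P4=1)
step 2: fire t1:  (P0=1, P1=3, P2=3, P3=1, P4=1) → (P0=1, P1=2, P2=3, P3=4, P4=1)
step 3: fire t2:  (P0=1, P1=2, P2=3, P3=4, P4=1) → (P0=0, P1=2, P2=0, P3=6, P4=0)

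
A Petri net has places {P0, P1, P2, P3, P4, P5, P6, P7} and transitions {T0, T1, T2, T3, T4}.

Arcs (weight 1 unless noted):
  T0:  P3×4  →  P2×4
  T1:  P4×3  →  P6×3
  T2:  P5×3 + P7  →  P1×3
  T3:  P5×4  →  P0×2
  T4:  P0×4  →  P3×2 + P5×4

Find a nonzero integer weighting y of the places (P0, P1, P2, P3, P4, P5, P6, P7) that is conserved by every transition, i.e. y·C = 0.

y = (P0:2, P1:1, P2:2, P3:2, P4:0, P5:1, P6:0, P7:0)

Incidence matrix C (rows=places, cols=transitions):
       T0   T1   T2   T3   T4
   P0   0    0    0    2   -4
   P1   0    0    3    0    0
   P2   4    0    0    0    0
   P3  -4    0    0    0    2
   P4   0   -3    0    0    0
   P5   0    0   -3   -4    4
   P6   0    3    0    0    0
   P7   0    0   -1    0    0

Candidate y = [2, 1, 2, 2, 0, 1, 0, 0]; check y·C column-wise:
  col T0: 2·0 + 1·0 + 2·4 + 2·-4 + 1·0 = 0
  col T1: 2·0 + 1·0 + 2·0 + 2·0 + 0·-3 + 1·0 + 0·3 = 0
  col T2: 2·0 + 1·3 + 2·0 + 2·0 + 1·-3 + 0·-1 = 0
  col T3: 2·2 + 1·0 + 2·0 + 2·0 + 1·-4 = 0
  col T4: 2·-4 + 1·0 + 2·0 + 2·2 + 1·4 = 0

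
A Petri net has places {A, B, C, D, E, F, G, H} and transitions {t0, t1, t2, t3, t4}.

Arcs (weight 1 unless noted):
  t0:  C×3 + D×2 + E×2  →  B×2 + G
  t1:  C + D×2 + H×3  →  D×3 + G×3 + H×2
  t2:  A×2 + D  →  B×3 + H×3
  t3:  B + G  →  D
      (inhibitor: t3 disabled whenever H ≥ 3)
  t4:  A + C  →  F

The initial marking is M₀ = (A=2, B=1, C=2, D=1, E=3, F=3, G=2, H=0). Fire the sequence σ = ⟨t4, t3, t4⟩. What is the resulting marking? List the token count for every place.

(A=0, B=0, C=0, D=2, E=3, F=5, G=1, H=0)

step 1: fire t4:  (A=2, B=1, C=2, D=1, E=3, F=3, G=2, H=0) → (A=1, B=1, C=1, D=1, E=3, F=4, G=2, H=0)
step 2: fire t3:  (A=1, B=1, C=1, D=1, E=3, F=4, G=2, H=0) → (A=1, B=0, C=1, D=2, E=3, F=4, G=1, H=0)
step 3: fire t4:  (A=1, B=0, C=1, D=2, E=3, F=4, G=1, H=0) → (A=0, B=0, C=0, D=2, E=3, F=5, G=1, H=0)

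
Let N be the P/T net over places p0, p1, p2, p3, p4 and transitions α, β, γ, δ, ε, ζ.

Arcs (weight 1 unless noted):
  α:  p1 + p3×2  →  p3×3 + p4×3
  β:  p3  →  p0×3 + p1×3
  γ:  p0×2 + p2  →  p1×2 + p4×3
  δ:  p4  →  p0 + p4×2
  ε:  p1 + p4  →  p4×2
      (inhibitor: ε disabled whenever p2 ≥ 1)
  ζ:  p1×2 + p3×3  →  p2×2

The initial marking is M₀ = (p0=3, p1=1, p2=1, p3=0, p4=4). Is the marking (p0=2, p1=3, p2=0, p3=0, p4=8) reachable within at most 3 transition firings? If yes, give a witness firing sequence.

step 1: fire γ:  (p0=3, p1=1, p2=1, p3=0, p4=4) → (p0=1, p1=3, p2=0, p3=0, p4=7)
step 2: fire δ:  (p0=1, p1=3, p2=0, p3=0, p4=7) → (p0=2, p1=3, p2=0, p3=0, p4=8)

YES — reachable via ⟨γ, δ⟩ (2 firings)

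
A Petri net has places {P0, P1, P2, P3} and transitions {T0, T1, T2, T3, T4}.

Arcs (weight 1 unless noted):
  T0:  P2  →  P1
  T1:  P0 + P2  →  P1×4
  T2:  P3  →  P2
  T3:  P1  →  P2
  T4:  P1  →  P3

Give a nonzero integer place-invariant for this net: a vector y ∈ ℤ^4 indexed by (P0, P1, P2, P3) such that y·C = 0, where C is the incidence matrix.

y = (P0:3, P1:1, P2:1, P3:1)

Incidence matrix C (rows=places, cols=transitions):
       T0   T1   T2   T3   T4
   P0   0   -1    0    0    0
   P1   1    4    0   -1   -1
   P2  -1   -1    1    1    0
   P3   0    0   -1    0    1

Candidate y = [3, 1, 1, 1]; check y·C column-wise:
  col T0: 3·0 + 1·1 + 1·-1 + 1·0 = 0
  col T1: 3·-1 + 1·4 + 1·-1 + 1·0 = 0
  col T2: 3·0 + 1·0 + 1·1 + 1·-1 = 0
  col T3: 3·0 + 1·-1 + 1·1 + 1·0 = 0
  col T4: 3·0 + 1·-1 + 1·0 + 1·1 = 0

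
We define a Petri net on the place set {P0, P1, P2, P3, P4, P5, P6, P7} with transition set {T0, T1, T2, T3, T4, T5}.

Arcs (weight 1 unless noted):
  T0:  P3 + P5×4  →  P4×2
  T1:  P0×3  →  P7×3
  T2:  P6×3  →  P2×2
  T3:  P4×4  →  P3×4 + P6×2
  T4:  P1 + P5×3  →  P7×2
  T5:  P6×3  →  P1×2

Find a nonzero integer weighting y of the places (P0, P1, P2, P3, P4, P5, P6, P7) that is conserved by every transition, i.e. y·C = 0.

Incidence matrix C (rows=places, cols=transitions):
       T0   T1   T2   T3   T4   T5
   P0   0   -3    0    0    0    0
   P1   0    0    0    0   -1    2
   P2   0    0    2    0    0    0
   P3  -1    0    0    4    0    0
   P4   2    0    0   -4    0    0
   P5  -4    0    0    0   -3    0
   P6   0    0   -3    2    0   -3
   P7   0    3    0    0    2    0

Candidate y = [0, 3, 3, -6, -5, -1, 2, 0]; check y·C column-wise:
  col T0: 3·0 + 3·0 + -6·-1 + -5·2 + -1·-4 + 2·0 = 0
  col T1: 0·-3 + 3·0 + 3·0 + -6·0 + -5·0 + -1·0 + 2·0 + 0·3 = 0
  col T2: 3·0 + 3·2 + -6·0 + -5·0 + -1·0 + 2·-3 = 0
  col T3: 3·0 + 3·0 + -6·4 + -5·-4 + -1·0 + 2·2 = 0
  col T4: 3·-1 + 3·0 + -6·0 + -5·0 + -1·-3 + 2·0 + 0·2 = 0
  col T5: 3·2 + 3·0 + -6·0 + -5·0 + -1·0 + 2·-3 = 0

y = (P0:0, P1:3, P2:3, P3:-6, P4:-5, P5:-1, P6:2, P7:0)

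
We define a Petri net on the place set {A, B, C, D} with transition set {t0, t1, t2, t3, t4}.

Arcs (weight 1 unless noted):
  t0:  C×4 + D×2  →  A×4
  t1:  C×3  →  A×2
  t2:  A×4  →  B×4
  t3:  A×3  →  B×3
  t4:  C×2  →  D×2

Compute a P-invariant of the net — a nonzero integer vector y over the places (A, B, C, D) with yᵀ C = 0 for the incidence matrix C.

y = (A:3, B:3, C:2, D:2)

Incidence matrix C (rows=places, cols=transitions):
       t0   t1   t2   t3   t4
    A   4    2   -4   -3    0
    B   0    0    4    3    0
    C  -4   -3    0    0   -2
    D  -2    0    0    0    2

Candidate y = [3, 3, 2, 2]; check y·C column-wise:
  col t0: 3·4 + 3·0 + 2·-4 + 2·-2 = 0
  col t1: 3·2 + 3·0 + 2·-3 + 2·0 = 0
  col t2: 3·-4 + 3·4 + 2·0 + 2·0 = 0
  col t3: 3·-3 + 3·3 + 2·0 + 2·0 = 0
  col t4: 3·0 + 3·0 + 2·-2 + 2·2 = 0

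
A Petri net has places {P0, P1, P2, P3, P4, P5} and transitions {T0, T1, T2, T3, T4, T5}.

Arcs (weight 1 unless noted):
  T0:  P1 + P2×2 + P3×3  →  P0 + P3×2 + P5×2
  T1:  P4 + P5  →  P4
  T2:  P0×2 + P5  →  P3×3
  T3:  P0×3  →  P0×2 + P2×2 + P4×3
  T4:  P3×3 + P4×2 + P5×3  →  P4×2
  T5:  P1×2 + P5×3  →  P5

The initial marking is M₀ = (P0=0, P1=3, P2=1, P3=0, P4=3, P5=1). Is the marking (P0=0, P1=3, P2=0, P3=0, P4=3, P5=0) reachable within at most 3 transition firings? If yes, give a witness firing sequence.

depth 0: 1 marking
depth 1: 2 markings reached so far
depth 2: 2 markings reached so far
(frontier empty at depth 2; search complete)
target is not among the 2 markings reachable within 3 steps

NO — not reachable within 3 firings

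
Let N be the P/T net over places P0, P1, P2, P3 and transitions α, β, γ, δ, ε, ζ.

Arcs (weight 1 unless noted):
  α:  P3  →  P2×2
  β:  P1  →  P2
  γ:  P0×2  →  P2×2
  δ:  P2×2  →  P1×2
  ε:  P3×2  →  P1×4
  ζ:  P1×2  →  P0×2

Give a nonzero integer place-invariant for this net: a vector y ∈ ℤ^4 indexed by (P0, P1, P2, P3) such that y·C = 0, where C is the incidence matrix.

Incidence matrix C (rows=places, cols=transitions):
        α    β    γ    δ    ε    ζ
   P0   0    0   -2    0    0    2
   P1   0   -1    0    2    4   -2
   P2   2    1    2   -2    0    0
   P3  -1    0    0    0   -2    0

Candidate y = [1, 1, 1, 2]; check y·C column-wise:
  col α: 1·0 + 1·0 + 1·2 + 2·-1 = 0
  col β: 1·0 + 1·-1 + 1·1 + 2·0 = 0
  col γ: 1·-2 + 1·0 + 1·2 + 2·0 = 0
  col δ: 1·0 + 1·2 + 1·-2 + 2·0 = 0
  col ε: 1·0 + 1·4 + 1·0 + 2·-2 = 0
  col ζ: 1·2 + 1·-2 + 1·0 + 2·0 = 0

y = (P0:1, P1:1, P2:1, P3:2)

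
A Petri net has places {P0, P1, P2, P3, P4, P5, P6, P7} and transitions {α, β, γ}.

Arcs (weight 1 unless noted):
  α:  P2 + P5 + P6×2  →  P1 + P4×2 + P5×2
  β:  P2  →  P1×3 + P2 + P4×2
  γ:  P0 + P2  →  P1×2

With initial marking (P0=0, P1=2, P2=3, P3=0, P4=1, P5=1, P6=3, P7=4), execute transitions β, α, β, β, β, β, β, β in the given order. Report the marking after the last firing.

step 1: fire β:  (P0=0, P1=2, P2=3, P3=0, P4=1, P5=1, P6=3, P7=4) → (P0=0, P1=5, P2=3, P3=0, P4=3, P5=1, P6=3, P7=4)
step 2: fire α:  (P0=0, P1=5, P2=3, P3=0, P4=3, P5=1, P6=3, P7=4) → (P0=0, P1=6, P2=2, P3=0, P4=5, P5=2, P6=1, P7=4)
step 3: fire β:  (P0=0, P1=6, P2=2, P3=0, P4=5, P5=2, P6=1, P7=4) → (P0=0, P1=9, P2=2, P3=0, P4=7, P5=2, P6=1, P7=4)
step 4: fire β:  (P0=0, P1=9, P2=2, P3=0, P4=7, P5=2, P6=1, P7=4) → (P0=0, P1=12, P2=2, P3=0, P4=9, P5=2, P6=1, P7=4)
step 5: fire β:  (P0=0, P1=12, P2=2, P3=0, P4=9, P5=2, P6=1, P7=4) → (P0=0, P1=15, P2=2, P3=0, P4=11, P5=2, P6=1, P7=4)
step 6: fire β:  (P0=0, P1=15, P2=2, P3=0, P4=11, P5=2, P6=1, P7=4) → (P0=0, P1=18, P2=2, P3=0, P4=13, P5=2, P6=1, P7=4)
step 7: fire β:  (P0=0, P1=18, P2=2, P3=0, P4=13, P5=2, P6=1, P7=4) → (P0=0, P1=21, P2=2, P3=0, P4=15, P5=2, P6=1, P7=4)
step 8: fire β:  (P0=0, P1=21, P2=2, P3=0, P4=15, P5=2, P6=1, P7=4) → (P0=0, P1=24, P2=2, P3=0, P4=17, P5=2, P6=1, P7=4)

(P0=0, P1=24, P2=2, P3=0, P4=17, P5=2, P6=1, P7=4)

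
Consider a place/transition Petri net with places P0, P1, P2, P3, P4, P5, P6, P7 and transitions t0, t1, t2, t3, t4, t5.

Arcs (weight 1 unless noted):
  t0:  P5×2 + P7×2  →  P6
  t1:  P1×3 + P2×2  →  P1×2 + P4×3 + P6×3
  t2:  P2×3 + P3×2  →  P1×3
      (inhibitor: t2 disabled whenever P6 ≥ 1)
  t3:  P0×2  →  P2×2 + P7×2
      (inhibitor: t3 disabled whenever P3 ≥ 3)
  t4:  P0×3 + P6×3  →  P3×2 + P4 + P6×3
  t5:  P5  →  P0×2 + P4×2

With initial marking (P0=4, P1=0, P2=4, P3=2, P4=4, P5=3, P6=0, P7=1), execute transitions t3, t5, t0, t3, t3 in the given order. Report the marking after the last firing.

step 1: fire t3:  (P0=4, P1=0, P2=4, P3=2, P4=4, P5=3, P6=0, P7=1) → (P0=2, P1=0, P2=6, P3=2, P4=4, P5=3, P6=0, P7=3)
step 2: fire t5:  (P0=2, P1=0, P2=6, P3=2, P4=4, P5=3, P6=0, P7=3) → (P0=4, P1=0, P2=6, P3=2, P4=6, P5=2, P6=0, P7=3)
step 3: fire t0:  (P0=4, P1=0, P2=6, P3=2, P4=6, P5=2, P6=0, P7=3) → (P0=4, P1=0, P2=6, P3=2, P4=6, P5=0, P6=1, P7=1)
step 4: fire t3:  (P0=4, P1=0, P2=6, P3=2, P4=6, P5=0, P6=1, P7=1) → (P0=2, P1=0, P2=8, P3=2, P4=6, P5=0, P6=1, P7=3)
step 5: fire t3:  (P0=2, P1=0, P2=8, P3=2, P4=6, P5=0, P6=1, P7=3) → (P0=0, P1=0, P2=10, P3=2, P4=6, P5=0, P6=1, P7=5)

(P0=0, P1=0, P2=10, P3=2, P4=6, P5=0, P6=1, P7=5)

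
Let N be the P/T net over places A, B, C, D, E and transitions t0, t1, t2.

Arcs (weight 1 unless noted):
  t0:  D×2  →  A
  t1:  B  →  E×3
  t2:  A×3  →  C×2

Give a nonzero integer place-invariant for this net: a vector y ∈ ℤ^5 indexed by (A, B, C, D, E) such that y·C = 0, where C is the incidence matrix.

Incidence matrix C (rows=places, cols=transitions):
       t0   t1   t2
    A   1    0   -3
    B   0   -1    0
    C   0    0    2
    D  -2    0    0
    E   0    3    0

Candidate y = [2, 0, 3, 1, 0]; check y·C column-wise:
  col t0: 2·1 + 3·0 + 1·-2 = 0
  col t1: 2·0 + 0·-1 + 3·0 + 1·0 + 0·3 = 0
  col t2: 2·-3 + 3·2 + 1·0 = 0

y = (A:2, B:0, C:3, D:1, E:0)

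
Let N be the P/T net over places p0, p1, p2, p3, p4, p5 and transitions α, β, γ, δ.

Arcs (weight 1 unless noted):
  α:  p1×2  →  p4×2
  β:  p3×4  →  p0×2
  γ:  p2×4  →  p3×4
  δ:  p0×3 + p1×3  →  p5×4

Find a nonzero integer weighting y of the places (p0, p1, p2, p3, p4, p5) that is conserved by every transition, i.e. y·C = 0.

Incidence matrix C (rows=places, cols=transitions):
        α    β    γ    δ
   p0   0    2    0   -3
   p1  -2    0    0   -3
   p2   0    0   -4    0
   p3   0   -4    4    0
   p4   2    0    0    0
   p5   0    0    0    4

Candidate y = [2, -2, 1, 1, -2, 0]; check y·C column-wise:
  col α: 2·0 + -2·-2 + 1·0 + 1·0 + -2·2 = 0
  col β: 2·2 + -2·0 + 1·0 + 1·-4 + -2·0 = 0
  col γ: 2·0 + -2·0 + 1·-4 + 1·4 + -2·0 = 0
  col δ: 2·-3 + -2·-3 + 1·0 + 1·0 + -2·0 + 0·4 = 0

y = (p0:2, p1:-2, p2:1, p3:1, p4:-2, p5:0)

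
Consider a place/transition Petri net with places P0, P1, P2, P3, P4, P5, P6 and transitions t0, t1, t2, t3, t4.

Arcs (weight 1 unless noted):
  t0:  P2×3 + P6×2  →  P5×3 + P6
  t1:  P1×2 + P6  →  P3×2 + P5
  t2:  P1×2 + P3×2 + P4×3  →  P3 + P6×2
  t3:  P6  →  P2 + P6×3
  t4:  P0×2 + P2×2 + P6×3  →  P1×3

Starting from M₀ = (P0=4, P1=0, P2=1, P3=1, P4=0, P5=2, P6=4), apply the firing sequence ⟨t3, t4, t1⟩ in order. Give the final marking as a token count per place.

step 1: fire t3:  (P0=4, P1=0, P2=1, P3=1, P4=0, P5=2, P6=4) → (P0=4, P1=0, P2=2, P3=1, P4=0, P5=2, P6=6)
step 2: fire t4:  (P0=4, P1=0, P2=2, P3=1, P4=0, P5=2, P6=6) → (P0=2, P1=3, P2=0, P3=1, P4=0, P5=2, P6=3)
step 3: fire t1:  (P0=2, P1=3, P2=0, P3=1, P4=0, P5=2, P6=3) → (P0=2, P1=1, P2=0, P3=3, P4=0, P5=3, P6=2)

(P0=2, P1=1, P2=0, P3=3, P4=0, P5=3, P6=2)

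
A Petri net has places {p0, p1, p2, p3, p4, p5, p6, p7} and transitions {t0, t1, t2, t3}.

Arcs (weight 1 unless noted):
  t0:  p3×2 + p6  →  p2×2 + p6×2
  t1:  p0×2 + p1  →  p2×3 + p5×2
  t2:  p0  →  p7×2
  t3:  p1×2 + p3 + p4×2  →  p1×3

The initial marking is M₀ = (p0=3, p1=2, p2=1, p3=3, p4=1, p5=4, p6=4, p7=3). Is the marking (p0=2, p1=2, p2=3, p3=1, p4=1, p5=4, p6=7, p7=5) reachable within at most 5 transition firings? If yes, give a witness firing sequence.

NO — not reachable within 5 firings

depth 0: 1 marking
depth 1: 4 markings reached so far
depth 2: 8 markings reached so far
depth 3: 11 markings reached so far
depth 4: 12 markings reached so far
depth 5: 12 markings reached so far
(frontier empty at depth 5; search complete)
target is not among the 12 markings reachable within 5 steps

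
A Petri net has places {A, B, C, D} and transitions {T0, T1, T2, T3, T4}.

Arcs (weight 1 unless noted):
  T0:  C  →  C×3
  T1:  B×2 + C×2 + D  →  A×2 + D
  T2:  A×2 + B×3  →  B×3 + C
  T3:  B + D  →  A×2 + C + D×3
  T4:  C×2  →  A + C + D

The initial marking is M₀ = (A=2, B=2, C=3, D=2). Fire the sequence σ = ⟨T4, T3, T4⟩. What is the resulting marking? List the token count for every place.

(A=6, B=1, C=2, D=6)

step 1: fire T4:  (A=2, B=2, C=3, D=2) → (A=3, B=2, C=2, D=3)
step 2: fire T3:  (A=3, B=2, C=2, D=3) → (A=5, B=1, C=3, D=5)
step 3: fire T4:  (A=5, B=1, C=3, D=5) → (A=6, B=1, C=2, D=6)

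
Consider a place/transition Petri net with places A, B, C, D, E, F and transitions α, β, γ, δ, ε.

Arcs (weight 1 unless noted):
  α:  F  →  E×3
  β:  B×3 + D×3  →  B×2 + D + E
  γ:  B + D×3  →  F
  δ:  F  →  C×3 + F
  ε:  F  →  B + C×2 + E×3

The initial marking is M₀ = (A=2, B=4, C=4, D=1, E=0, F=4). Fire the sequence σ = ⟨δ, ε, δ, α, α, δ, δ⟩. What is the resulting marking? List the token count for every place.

(A=2, B=5, C=18, D=1, E=9, F=1)

step 1: fire δ:  (A=2, B=4, C=4, D=1, E=0, F=4) → (A=2, B=4, C=7, D=1, E=0, F=4)
step 2: fire ε:  (A=2, B=4, C=7, D=1, E=0, F=4) → (A=2, B=5, C=9, D=1, E=3, F=3)
step 3: fire δ:  (A=2, B=5, C=9, D=1, E=3, F=3) → (A=2, B=5, C=12, D=1, E=3, F=3)
step 4: fire α:  (A=2, B=5, C=12, D=1, E=3, F=3) → (A=2, B=5, C=12, D=1, E=6, F=2)
step 5: fire α:  (A=2, B=5, C=12, D=1, E=6, F=2) → (A=2, B=5, C=12, D=1, E=9, F=1)
step 6: fire δ:  (A=2, B=5, C=12, D=1, E=9, F=1) → (A=2, B=5, C=15, D=1, E=9, F=1)
step 7: fire δ:  (A=2, B=5, C=15, D=1, E=9, F=1) → (A=2, B=5, C=18, D=1, E=9, F=1)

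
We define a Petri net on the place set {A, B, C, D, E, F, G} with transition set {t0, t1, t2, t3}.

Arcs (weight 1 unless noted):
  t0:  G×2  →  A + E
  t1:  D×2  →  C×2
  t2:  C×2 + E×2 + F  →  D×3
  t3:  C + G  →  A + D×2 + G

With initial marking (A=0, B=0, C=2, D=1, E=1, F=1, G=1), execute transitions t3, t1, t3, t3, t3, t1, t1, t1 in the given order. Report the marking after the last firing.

step 1: fire t3:  (A=0, B=0, C=2, D=1, E=1, F=1, G=1) → (A=1, B=0, C=1, D=3, E=1, F=1, G=1)
step 2: fire t1:  (A=1, B=0, C=1, D=3, E=1, F=1, G=1) → (A=1, B=0, C=3, D=1, E=1, F=1, G=1)
step 3: fire t3:  (A=1, B=0, C=3, D=1, E=1, F=1, G=1) → (A=2, B=0, C=2, D=3, E=1, F=1, G=1)
step 4: fire t3:  (A=2, B=0, C=2, D=3, E=1, F=1, G=1) → (A=3, B=0, C=1, D=5, E=1, F=1, G=1)
step 5: fire t3:  (A=3, B=0, C=1, D=5, E=1, F=1, G=1) → (A=4, B=0, C=0, D=7, E=1, F=1, G=1)
step 6: fire t1:  (A=4, B=0, C=0, D=7, E=1, F=1, G=1) → (A=4, B=0, C=2, D=5, E=1, F=1, G=1)
step 7: fire t1:  (A=4, B=0, C=2, D=5, E=1, F=1, G=1) → (A=4, B=0, C=4, D=3, E=1, F=1, G=1)
step 8: fire t1:  (A=4, B=0, C=4, D=3, E=1, F=1, G=1) → (A=4, B=0, C=6, D=1, E=1, F=1, G=1)

(A=4, B=0, C=6, D=1, E=1, F=1, G=1)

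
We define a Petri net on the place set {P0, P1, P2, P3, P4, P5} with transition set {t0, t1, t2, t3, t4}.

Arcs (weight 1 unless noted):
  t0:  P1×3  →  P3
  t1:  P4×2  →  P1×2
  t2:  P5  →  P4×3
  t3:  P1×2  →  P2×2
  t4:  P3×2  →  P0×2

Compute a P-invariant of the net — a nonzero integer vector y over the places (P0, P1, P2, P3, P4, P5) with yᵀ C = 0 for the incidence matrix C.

y = (P0:3, P1:1, P2:1, P3:3, P4:1, P5:3)

Incidence matrix C (rows=places, cols=transitions):
       t0   t1   t2   t3   t4
   P0   0    0    0    0    2
   P1  -3    2    0   -2    0
   P2   0    0    0    2    0
   P3   1    0    0    0   -2
   P4   0   -2    3    0    0
   P5   0    0   -1    0    0

Candidate y = [3, 1, 1, 3, 1, 3]; check y·C column-wise:
  col t0: 3·0 + 1·-3 + 1·0 + 3·1 + 1·0 + 3·0 = 0
  col t1: 3·0 + 1·2 + 1·0 + 3·0 + 1·-2 + 3·0 = 0
  col t2: 3·0 + 1·0 + 1·0 + 3·0 + 1·3 + 3·-1 = 0
  col t3: 3·0 + 1·-2 + 1·2 + 3·0 + 1·0 + 3·0 = 0
  col t4: 3·2 + 1·0 + 1·0 + 3·-2 + 1·0 + 3·0 = 0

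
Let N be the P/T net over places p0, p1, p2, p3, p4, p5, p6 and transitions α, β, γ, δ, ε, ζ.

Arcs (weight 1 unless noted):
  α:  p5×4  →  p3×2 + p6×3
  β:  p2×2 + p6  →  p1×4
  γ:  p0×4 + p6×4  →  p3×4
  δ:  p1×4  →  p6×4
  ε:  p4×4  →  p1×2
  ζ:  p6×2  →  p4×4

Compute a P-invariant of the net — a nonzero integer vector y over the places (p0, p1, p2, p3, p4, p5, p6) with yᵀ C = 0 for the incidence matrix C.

Incidence matrix C (rows=places, cols=transitions):
        α    β    γ    δ    ε    ζ
   p0   0    0   -4    0    0    0
   p1   0    4    0   -4    2    0
   p2   0   -2    0    0    0    0
   p3   2    0    4    0    0    0
   p4   0    0    0    0   -4    4
   p5  -4    0    0    0    0    0
   p6   3   -1   -4    4    0   -2

Candidate y = [2, 0, 0, 2, 0, 1, 0]; check y·C column-wise:
  col α: 2·0 + 2·2 + 1·-4 + 0·3 = 0
  col β: 2·0 + 0·4 + 0·-2 + 2·0 + 1·0 + 0·-1 = 0
  col γ: 2·-4 + 2·4 + 1·0 + 0·-4 = 0
  col δ: 2·0 + 0·-4 + 2·0 + 1·0 + 0·4 = 0
  col ε: 2·0 + 0·2 + 2·0 + 0·-4 + 1·0 = 0
  col ζ: 2·0 + 2·0 + 0·4 + 1·0 + 0·-2 = 0

y = (p0:2, p1:0, p2:0, p3:2, p4:0, p5:1, p6:0)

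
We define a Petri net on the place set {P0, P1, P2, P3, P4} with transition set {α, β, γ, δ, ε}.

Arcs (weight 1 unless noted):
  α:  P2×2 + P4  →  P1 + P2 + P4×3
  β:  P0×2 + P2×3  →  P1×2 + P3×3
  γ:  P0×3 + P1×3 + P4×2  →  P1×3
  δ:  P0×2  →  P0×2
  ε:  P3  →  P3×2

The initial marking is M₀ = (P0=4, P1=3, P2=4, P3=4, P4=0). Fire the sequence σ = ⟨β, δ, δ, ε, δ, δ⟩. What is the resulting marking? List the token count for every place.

step 1: fire β:  (P0=4, P1=3, P2=4, P3=4, P4=0) → (P0=2, P1=5, P2=1, P3=7, P4=0)
step 2: fire δ:  (P0=2, P1=5, P2=1, P3=7, P4=0) → (P0=2, P1=5, P2=1, P3=7, P4=0)
step 3: fire δ:  (P0=2, P1=5, P2=1, P3=7, P4=0) → (P0=2, P1=5, P2=1, P3=7, P4=0)
step 4: fire ε:  (P0=2, P1=5, P2=1, P3=7, P4=0) → (P0=2, P1=5, P2=1, P3=8, P4=0)
step 5: fire δ:  (P0=2, P1=5, P2=1, P3=8, P4=0) → (P0=2, P1=5, P2=1, P3=8, P4=0)
step 6: fire δ:  (P0=2, P1=5, P2=1, P3=8, P4=0) → (P0=2, P1=5, P2=1, P3=8, P4=0)

(P0=2, P1=5, P2=1, P3=8, P4=0)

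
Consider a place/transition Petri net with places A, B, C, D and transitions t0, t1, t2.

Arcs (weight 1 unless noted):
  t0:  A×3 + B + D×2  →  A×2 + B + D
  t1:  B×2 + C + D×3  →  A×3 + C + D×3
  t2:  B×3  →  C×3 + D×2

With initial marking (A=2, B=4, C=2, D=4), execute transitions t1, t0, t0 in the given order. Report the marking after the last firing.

step 1: fire t1:  (A=2, B=4, C=2, D=4) → (A=5, B=2, C=2, D=4)
step 2: fire t0:  (A=5, B=2, C=2, D=4) → (A=4, B=2, C=2, D=3)
step 3: fire t0:  (A=4, B=2, C=2, D=3) → (A=3, B=2, C=2, D=2)

(A=3, B=2, C=2, D=2)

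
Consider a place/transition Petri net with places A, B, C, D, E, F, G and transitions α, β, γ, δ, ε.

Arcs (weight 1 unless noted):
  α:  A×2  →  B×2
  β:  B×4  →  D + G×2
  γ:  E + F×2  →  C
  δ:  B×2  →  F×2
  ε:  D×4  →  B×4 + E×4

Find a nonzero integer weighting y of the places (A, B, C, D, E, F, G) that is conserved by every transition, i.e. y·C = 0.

y = (A:1, B:1, C:5, D:4, E:3, F:1, G:0)

Incidence matrix C (rows=places, cols=transitions):
        α    β    γ    δ    ε
    A  -2    0    0    0    0
    B   2   -4    0   -2    4
    C   0    0    1    0    0
    D   0    1    0    0   -4
    E   0    0   -1    0    4
    F   0    0   -2    2    0
    G   0    2    0    0    0

Candidate y = [1, 1, 5, 4, 3, 1, 0]; check y·C column-wise:
  col α: 1·-2 + 1·2 + 5·0 + 4·0 + 3·0 + 1·0 = 0
  col β: 1·0 + 1·-4 + 5·0 + 4·1 + 3·0 + 1·0 + 0·2 = 0
  col γ: 1·0 + 1·0 + 5·1 + 4·0 + 3·-1 + 1·-2 = 0
  col δ: 1·0 + 1·-2 + 5·0 + 4·0 + 3·0 + 1·2 = 0
  col ε: 1·0 + 1·4 + 5·0 + 4·-4 + 3·4 + 1·0 = 0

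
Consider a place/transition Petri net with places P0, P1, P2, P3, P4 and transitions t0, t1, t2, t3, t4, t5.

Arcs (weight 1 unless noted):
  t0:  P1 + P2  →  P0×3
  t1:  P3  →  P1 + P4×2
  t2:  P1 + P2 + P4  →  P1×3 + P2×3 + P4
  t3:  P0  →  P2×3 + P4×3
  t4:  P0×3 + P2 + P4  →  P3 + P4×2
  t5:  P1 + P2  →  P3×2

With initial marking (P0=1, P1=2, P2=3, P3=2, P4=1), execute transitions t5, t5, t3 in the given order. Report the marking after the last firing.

(P0=0, P1=0, P2=4, P3=6, P4=4)

step 1: fire t5:  (P0=1, P1=2, P2=3, P3=2, P4=1) → (P0=1, P1=1, P2=2, P3=4, P4=1)
step 2: fire t5:  (P0=1, P1=1, P2=2, P3=4, P4=1) → (P0=1, P1=0, P2=1, P3=6, P4=1)
step 3: fire t3:  (P0=1, P1=0, P2=1, P3=6, P4=1) → (P0=0, P1=0, P2=4, P3=6, P4=4)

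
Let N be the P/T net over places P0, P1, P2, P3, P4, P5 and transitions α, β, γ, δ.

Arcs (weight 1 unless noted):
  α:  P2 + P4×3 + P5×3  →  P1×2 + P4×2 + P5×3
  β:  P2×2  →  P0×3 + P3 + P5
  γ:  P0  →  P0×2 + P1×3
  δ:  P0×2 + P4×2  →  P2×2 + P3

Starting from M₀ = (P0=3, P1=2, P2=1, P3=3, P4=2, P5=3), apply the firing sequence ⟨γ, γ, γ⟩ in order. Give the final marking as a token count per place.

step 1: fire γ:  (P0=3, P1=2, P2=1, P3=3, P4=2, P5=3) → (P0=4, P1=5, P2=1, P3=3, P4=2, P5=3)
step 2: fire γ:  (P0=4, P1=5, P2=1, P3=3, P4=2, P5=3) → (P0=5, P1=8, P2=1, P3=3, P4=2, P5=3)
step 3: fire γ:  (P0=5, P1=8, P2=1, P3=3, P4=2, P5=3) → (P0=6, P1=11, P2=1, P3=3, P4=2, P5=3)

(P0=6, P1=11, P2=1, P3=3, P4=2, P5=3)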